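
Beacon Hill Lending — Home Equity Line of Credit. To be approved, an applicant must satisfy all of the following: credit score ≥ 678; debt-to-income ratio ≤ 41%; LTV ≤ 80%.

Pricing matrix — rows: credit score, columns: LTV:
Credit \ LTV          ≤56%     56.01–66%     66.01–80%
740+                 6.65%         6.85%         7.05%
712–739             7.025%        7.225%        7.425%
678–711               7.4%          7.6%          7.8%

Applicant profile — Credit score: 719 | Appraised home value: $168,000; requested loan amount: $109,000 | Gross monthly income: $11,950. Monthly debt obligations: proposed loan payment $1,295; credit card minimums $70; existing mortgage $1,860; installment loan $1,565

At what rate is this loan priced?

Credit score 719 ≥ 678; Total monthly debts = (1,295 + 70 + 1,860 + 1,565) = 4,790. DTI = 4,790/11,950 = 40.1% ≤ 41%
LTV = 109,000/168,000 = 64.9% ≤ 80%
Credit 719 → row 712–739; LTV 64.9% → column 56.01–66%. Grid cell → 7.225%.

7.225%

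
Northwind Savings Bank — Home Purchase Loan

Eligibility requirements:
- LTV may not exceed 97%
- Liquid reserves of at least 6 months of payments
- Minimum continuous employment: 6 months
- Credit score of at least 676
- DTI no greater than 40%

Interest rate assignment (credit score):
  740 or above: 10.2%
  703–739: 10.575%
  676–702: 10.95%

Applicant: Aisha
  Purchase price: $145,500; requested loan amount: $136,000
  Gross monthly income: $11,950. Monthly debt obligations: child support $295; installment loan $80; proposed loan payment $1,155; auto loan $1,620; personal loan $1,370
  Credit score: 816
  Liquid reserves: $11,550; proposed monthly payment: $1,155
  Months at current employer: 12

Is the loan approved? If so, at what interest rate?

Approved at 10.2%

Credit score 816 ≥ 676 (meets minimum)
Total monthly debts = (295 + 80 + 1,155 + 1,620 + 1,370) = 4,520. DTI: 4,520 ÷ 11,950 = 37.8%, within the 40% cap
Liquid reserves cover 11,550/1,155 = 10.0 months — ≥ 6 required
LTV = 136,000/145,500 = 93.5% ≤ 97%
Employment 12 ≥ 6 months
All requirements met. Score 816 falls in the 740 or above tier → 10.2%.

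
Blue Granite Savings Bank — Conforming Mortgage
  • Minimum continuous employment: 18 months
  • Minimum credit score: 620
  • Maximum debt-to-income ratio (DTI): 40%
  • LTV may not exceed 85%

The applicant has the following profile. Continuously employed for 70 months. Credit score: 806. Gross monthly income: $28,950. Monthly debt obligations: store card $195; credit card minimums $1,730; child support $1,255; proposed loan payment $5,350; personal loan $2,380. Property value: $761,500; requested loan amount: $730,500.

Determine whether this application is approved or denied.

Employment 70 ≥ 18 months
Credit score 806 ≥ 620 (meets)
Total monthly debts = (195 + 1,730 + 1,255 + 5,350 + 2,380) = 10,910. DTI: 10,910 ÷ 28,950 = 37.7%, within the 40% cap
LTV = 730,500/761,500 = 95.9% > 85%
Fails on LTV.

Denied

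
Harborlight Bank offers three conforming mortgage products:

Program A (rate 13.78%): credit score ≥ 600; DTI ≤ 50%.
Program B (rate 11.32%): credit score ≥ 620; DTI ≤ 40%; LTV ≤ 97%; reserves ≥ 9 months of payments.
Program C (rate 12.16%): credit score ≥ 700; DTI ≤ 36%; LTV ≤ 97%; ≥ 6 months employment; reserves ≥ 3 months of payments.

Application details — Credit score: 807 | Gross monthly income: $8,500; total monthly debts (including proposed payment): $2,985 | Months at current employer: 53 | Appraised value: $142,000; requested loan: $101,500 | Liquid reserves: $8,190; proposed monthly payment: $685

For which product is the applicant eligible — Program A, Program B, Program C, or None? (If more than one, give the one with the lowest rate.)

Program B

DTI = 2,985/8,500 = 35.1%.
LTV = 101,500/142,000 = 71.5%.
Reserves = 8,190/685 = 12.0 months.
Program A: score 807 ≥ 600; DTI 35.1% ≤ 50% → qualifies.
Program B: score 807 ≥ 620; DTI 35.1% ≤ 40%; LTV 71.5% ≤ 97%; reserves 12.0 ≥ 9 mo → qualifies.
Program C: score 807 ≥ 700; DTI 35.1% ≤ 36%; LTV 71.5% ≤ 97%; employment 53 ≥ 6 mo; reserves 12.0 ≥ 3 mo → qualifies.
Qualifying: Program A, Program B, Program C. Lowest rate is 11.32% → Program B.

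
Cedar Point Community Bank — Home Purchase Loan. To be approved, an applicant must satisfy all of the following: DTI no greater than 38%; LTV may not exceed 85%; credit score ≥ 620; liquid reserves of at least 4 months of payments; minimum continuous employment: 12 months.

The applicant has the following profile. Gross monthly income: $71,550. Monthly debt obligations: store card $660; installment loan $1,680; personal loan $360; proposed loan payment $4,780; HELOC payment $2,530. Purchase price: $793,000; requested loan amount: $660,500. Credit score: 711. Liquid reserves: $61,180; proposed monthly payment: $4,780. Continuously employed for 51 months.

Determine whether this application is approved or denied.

Approved

Total monthly debts = (660 + 1,680 + 360 + 4,780 + 2,530) = 10,010. Debt-to-income = 10,010/71,550 = 14% — meets 38% limit
Loan-to-value = 660,500/793,000 = 83.3% — pass (85% max)
Credit score 711 ≥ 620 (meets)
Reserves: 61,180 ÷ 4,780 = 12.8 months (meets 4-month minimum)
Employment 51 ≥ 12 months
All criteria satisfied.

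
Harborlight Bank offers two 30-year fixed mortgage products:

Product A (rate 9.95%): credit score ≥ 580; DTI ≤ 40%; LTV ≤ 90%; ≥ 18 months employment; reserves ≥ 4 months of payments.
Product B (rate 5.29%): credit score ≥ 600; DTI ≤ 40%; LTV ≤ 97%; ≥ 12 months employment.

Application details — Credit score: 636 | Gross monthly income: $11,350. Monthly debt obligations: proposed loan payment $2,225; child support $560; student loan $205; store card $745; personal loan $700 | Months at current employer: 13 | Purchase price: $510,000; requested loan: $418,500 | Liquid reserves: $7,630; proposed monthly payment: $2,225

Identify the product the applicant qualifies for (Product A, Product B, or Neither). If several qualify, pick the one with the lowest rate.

Total debts = (2,225 + 560 + 205 + 745 + 700) = 4,435; DTI = 4,435/11,350 = 39.1%.
LTV = 418,500/510,000 = 82.1%.
Reserves = 7,630/2,225 = 3.4 months.
Product A: score 636 ≥ 580; DTI 39.1% ≤ 40%; LTV 82.1% ≤ 90%; employment 13 < 18 mo; reserves 3.4 < 4 mo → does not qualify.
Product B: score 636 ≥ 600; DTI 39.1% ≤ 40%; LTV 82.1% ≤ 97%; employment 13 ≥ 12 mo → qualifies.

Product B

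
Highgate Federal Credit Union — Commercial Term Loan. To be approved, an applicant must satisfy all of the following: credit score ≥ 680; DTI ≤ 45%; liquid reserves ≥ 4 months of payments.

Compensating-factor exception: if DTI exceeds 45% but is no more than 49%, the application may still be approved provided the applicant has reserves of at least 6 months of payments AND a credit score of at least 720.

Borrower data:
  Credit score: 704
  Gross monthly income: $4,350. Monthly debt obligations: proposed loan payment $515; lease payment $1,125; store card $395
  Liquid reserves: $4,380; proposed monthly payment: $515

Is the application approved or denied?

Denied

Credit score 704 ≥ 680 (meets base)
Total debts = (515 + 1,125 + 395) = 2,035. DTI = 2,035/4,350 = 46.8% > 45% — standard DTI limit exceeded.
Reserves: 4,380 ÷ 515 = 8.5 months (meets 4-month minimum)
DTI 46.8% is within the 45%–49% exception band; checking compensating factors.
Reserves 8.5 ≥ 6 months; credit score 704 < 720.
Override conditions not both satisfied; exception does not apply.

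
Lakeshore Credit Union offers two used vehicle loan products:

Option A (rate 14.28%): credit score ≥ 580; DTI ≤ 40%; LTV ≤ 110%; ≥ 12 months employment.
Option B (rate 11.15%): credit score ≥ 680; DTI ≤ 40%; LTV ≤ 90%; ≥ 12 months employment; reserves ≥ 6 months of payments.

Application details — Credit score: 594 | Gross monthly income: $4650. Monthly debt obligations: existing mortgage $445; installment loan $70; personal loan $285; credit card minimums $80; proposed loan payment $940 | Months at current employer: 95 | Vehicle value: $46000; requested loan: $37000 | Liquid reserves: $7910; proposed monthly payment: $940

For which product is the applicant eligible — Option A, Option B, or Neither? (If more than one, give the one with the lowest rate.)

Total debts = (445 + 70 + 285 + 80 + 940) = 1,820; DTI = 1,820/4,650 = 39.1%.
LTV = 37,000/46,000 = 80.4%.
Reserves = 7,910/940 = 8.4 months.
Option A: score 594 ≥ 580; DTI 39.1% ≤ 40%; LTV 80.4% ≤ 110%; employment 95 ≥ 12 mo → qualifies.
Option B: score 594 < 680; DTI 39.1% ≤ 40%; LTV 80.4% ≤ 90%; employment 95 ≥ 12 mo; reserves 8.4 ≥ 6 mo → does not qualify.

Option A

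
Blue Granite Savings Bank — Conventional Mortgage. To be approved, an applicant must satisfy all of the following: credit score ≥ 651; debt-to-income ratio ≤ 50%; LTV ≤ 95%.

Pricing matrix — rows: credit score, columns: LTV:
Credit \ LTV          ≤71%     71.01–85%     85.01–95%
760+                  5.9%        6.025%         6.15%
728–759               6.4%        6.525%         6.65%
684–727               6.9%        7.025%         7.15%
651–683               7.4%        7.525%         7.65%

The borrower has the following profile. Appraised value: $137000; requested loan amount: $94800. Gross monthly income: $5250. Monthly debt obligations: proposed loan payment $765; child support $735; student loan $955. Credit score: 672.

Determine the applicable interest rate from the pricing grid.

Credit score 672 ≥ 651; Total monthly debts = (765 + 735 + 955) = 2,455. Debt-to-income = 2,455/5,250 = 46.8% — meets 50% limit
LTV: 94,800 ÷ 137,000 = 69.2%, within 95% cap
Score 672 is in the 651–683 band; LTV 69.2% is in the ≤71% band → 7.4%.

7.4%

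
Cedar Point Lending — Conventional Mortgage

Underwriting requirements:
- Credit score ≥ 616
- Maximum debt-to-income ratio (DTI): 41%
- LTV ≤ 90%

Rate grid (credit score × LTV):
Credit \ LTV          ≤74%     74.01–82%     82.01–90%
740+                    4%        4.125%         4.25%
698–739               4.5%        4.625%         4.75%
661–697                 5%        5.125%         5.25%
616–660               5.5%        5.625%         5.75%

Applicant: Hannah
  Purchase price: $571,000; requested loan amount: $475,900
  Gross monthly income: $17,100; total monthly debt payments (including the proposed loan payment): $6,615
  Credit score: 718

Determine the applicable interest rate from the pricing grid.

4.75%

Credit score 718 ≥ 616; DTI = 6,615/17,100 = 38.7% ≤ 41%
LTV: 475,900 ÷ 571,000 = 83.3%, within 90% cap
Credit 718 → row 698–739; LTV 83.3% → column 82.01–90%. Grid cell → 4.75%.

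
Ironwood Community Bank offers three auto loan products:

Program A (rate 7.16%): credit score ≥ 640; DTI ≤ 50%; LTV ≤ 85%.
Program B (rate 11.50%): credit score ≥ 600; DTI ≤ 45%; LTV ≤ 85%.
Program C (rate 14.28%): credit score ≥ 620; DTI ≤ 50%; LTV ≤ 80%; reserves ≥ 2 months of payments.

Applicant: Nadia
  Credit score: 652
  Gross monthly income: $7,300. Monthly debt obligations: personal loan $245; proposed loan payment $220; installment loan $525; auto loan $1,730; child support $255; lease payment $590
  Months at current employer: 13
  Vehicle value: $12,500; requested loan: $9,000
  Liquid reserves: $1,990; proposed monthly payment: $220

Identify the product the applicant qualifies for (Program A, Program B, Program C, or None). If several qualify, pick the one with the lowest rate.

Total debts = (245 + 220 + 525 + 1,730 + 255 + 590) = 3,565; DTI = 3,565/7,300 = 48.8%.
LTV = 9,000/12,500 = 72%.
Reserves = 1,990/220 = 9.0 months.
Program A: score 652 ≥ 640; DTI 48.8% ≤ 50%; LTV 72% ≤ 85% → qualifies.
Program B: score 652 ≥ 600; DTI 48.8% > 45%; LTV 72% ≤ 85% → does not qualify.
Program C: score 652 ≥ 620; DTI 48.8% ≤ 50%; LTV 72% ≤ 80%; reserves 9.0 ≥ 2 mo → qualifies.
Qualifying: Program A, Program C. Lowest rate is 7.16% → Program A.

Program A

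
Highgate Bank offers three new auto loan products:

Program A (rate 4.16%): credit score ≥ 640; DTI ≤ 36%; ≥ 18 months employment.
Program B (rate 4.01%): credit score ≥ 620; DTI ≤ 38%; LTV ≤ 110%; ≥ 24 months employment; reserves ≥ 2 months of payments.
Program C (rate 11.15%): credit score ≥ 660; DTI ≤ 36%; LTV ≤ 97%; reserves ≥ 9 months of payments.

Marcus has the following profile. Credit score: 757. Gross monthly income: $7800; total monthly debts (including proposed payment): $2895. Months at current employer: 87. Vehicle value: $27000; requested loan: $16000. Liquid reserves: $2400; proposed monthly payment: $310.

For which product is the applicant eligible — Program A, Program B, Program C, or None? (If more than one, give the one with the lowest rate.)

Program B

DTI = 2,895/7,800 = 37.1%.
LTV = 16,000/27,000 = 59.3%.
Reserves = 2,400/310 = 7.7 months.
Program A: score 757 ≥ 640; DTI 37.1% > 36%; employment 87 ≥ 18 mo → does not qualify.
Program B: score 757 ≥ 620; DTI 37.1% ≤ 38%; LTV 59.3% ≤ 110%; employment 87 ≥ 24 mo; reserves 7.7 ≥ 2 mo → qualifies.
Program C: score 757 ≥ 660; DTI 37.1% > 36%; LTV 59.3% ≤ 97%; reserves 7.7 < 9 mo → does not qualify.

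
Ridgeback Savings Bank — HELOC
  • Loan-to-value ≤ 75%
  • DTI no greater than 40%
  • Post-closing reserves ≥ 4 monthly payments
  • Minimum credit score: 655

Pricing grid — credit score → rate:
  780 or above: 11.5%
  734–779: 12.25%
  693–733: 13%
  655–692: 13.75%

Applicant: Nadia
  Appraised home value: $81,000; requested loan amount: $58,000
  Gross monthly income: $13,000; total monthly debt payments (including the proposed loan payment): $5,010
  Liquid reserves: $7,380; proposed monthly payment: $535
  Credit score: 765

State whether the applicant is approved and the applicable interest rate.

Credit score 765 ≥ 655 (meets minimum)
DTI = 5,010/13,000 = 38.5% ≤ 40%
Liquid reserves cover 7,380/535 = 13.8 months — ≥ 4 required
Loan-to-value = 58,000/81,000 = 71.6% — pass (75% max)
All requirements met. Score 765 falls in the 734–779 tier → 12.25%.

Approved at 12.25%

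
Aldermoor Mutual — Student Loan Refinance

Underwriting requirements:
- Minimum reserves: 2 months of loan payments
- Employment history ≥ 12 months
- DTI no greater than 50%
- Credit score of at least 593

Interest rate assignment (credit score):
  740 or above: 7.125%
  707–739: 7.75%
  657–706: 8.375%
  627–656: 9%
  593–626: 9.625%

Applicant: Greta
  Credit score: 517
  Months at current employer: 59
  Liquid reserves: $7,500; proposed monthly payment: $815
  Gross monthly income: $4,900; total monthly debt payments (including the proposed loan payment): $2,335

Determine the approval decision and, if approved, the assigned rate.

Credit score 517 < 593 (below minimum)
Liquid reserves cover 7,500/815 = 9.2 months — ≥ 2 required
Employment 59 ≥ 12 months
Debt-to-income = 2,335/4,900 = 47.7% — meets 50% limit
Not all requirements met → denied.

Denied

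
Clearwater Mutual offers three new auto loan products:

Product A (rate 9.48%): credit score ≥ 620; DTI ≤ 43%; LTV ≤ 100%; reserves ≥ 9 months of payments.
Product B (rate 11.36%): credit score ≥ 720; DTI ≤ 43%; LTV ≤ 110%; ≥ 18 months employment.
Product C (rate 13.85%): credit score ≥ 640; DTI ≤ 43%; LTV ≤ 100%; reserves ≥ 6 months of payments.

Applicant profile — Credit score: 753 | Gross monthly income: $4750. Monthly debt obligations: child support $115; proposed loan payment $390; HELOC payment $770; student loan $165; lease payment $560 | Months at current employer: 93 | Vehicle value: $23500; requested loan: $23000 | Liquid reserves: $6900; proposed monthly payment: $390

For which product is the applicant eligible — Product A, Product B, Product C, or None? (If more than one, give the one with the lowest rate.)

Total debts = (115 + 390 + 770 + 165 + 560) = 2,000; DTI = 2,000/4,750 = 42.1%.
LTV = 23,000/23,500 = 97.9%.
Reserves = 6,900/390 = 17.7 months.
Product A: score 753 ≥ 620; DTI 42.1% ≤ 43%; LTV 97.9% ≤ 100%; reserves 17.7 ≥ 9 mo → qualifies.
Product B: score 753 ≥ 720; DTI 42.1% ≤ 43%; LTV 97.9% ≤ 110%; employment 93 ≥ 18 mo → qualifies.
Product C: score 753 ≥ 640; DTI 42.1% ≤ 43%; LTV 97.9% ≤ 100%; reserves 17.7 ≥ 6 mo → qualifies.
Qualifying: Product A, Product B, Product C. Lowest rate is 9.48% → Product A.

Product A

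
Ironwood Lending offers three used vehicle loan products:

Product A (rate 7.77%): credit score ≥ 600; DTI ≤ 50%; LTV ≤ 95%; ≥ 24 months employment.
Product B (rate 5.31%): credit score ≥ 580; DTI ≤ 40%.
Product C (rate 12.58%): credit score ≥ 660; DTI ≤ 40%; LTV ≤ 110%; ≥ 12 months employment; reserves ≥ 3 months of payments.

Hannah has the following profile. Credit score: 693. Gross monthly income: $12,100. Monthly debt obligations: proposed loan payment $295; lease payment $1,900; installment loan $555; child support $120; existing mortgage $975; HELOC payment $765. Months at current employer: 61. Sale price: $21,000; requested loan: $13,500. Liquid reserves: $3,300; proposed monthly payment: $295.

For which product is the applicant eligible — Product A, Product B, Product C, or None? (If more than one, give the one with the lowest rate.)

Product B

Total debts = (295 + 1,900 + 555 + 120 + 975 + 765) = 4,610; DTI = 4,610/12,100 = 38.1%.
LTV = 13,500/21,000 = 64.3%.
Reserves = 3,300/295 = 11.2 months.
Product A: score 693 ≥ 600; DTI 38.1% ≤ 50%; LTV 64.3% ≤ 95%; employment 61 ≥ 24 mo → qualifies.
Product B: score 693 ≥ 580; DTI 38.1% ≤ 40% → qualifies.
Product C: score 693 ≥ 660; DTI 38.1% ≤ 40%; LTV 64.3% ≤ 110%; employment 61 ≥ 12 mo; reserves 11.2 ≥ 3 mo → qualifies.
Qualifying: Product A, Product B, Product C. Lowest rate is 5.31% → Product B.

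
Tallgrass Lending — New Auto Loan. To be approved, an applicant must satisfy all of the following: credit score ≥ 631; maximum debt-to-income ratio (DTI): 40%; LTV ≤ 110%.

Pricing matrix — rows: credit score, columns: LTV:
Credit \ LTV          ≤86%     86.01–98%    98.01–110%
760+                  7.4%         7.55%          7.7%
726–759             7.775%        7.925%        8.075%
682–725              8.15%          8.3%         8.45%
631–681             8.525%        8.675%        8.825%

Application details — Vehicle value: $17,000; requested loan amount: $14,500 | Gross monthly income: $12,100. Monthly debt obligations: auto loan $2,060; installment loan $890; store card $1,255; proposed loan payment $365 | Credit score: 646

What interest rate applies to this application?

Credit score 646 ≥ 631; Total monthly debts = (2,060 + 890 + 1,255 + 365) = 4,570. Debt-to-income = 4,570/12,100 = 37.8% — meets 40% limit
LTV = 14,500/17,000 = 85.3% ≤ 110%
Score 646 is in the 631–681 band; LTV 85.3% is in the ≤86% band → 8.525%.

8.525%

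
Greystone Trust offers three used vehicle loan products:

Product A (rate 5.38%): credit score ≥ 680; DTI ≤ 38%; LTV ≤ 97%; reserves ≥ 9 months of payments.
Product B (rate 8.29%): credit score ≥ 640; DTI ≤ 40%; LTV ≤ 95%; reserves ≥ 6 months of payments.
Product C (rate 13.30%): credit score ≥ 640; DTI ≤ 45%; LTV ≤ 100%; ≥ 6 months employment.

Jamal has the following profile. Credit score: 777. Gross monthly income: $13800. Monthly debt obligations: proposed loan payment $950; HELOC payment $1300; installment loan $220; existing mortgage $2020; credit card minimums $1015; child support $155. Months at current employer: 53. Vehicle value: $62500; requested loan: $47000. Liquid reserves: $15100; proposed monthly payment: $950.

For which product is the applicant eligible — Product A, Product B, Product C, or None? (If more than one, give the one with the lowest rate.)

Total debts = (950 + 1,300 + 220 + 2,020 + 1,015 + 155) = 5,660; DTI = 5,660/13,800 = 41%.
LTV = 47,000/62,500 = 75.2%.
Reserves = 15,100/950 = 15.9 months.
Product A: score 777 ≥ 680; DTI 41% > 38%; LTV 75.2% ≤ 97%; reserves 15.9 ≥ 9 mo → does not qualify.
Product B: score 777 ≥ 640; DTI 41% > 40%; LTV 75.2% ≤ 95%; reserves 15.9 ≥ 6 mo → does not qualify.
Product C: score 777 ≥ 640; DTI 41% ≤ 45%; LTV 75.2% ≤ 100%; employment 53 ≥ 6 mo → qualifies.

Product C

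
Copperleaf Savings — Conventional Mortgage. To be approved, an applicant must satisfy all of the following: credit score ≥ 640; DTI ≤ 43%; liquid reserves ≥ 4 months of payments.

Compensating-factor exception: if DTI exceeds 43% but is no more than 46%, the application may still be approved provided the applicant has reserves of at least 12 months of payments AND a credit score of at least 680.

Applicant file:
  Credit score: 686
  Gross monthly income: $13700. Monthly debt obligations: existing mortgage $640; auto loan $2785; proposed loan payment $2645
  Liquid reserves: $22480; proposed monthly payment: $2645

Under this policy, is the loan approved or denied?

Credit score 686 ≥ 640 (meets base)
Total debts = (640 + 2,785 + 2,645) = 6,070. DTI: 6,070 ÷ 13,700 = 44.3%, over the 43% base limit.
Reserves: 22,480 ÷ 2,645 = 8.5 months (meets 4-month minimum)
DTI 44.3% is within the 43%–46% exception band; checking compensating factors.
Reserves 8.5 < 12 months; credit score 686 ≥ 680.
Override conditions not both satisfied; exception does not apply.

Denied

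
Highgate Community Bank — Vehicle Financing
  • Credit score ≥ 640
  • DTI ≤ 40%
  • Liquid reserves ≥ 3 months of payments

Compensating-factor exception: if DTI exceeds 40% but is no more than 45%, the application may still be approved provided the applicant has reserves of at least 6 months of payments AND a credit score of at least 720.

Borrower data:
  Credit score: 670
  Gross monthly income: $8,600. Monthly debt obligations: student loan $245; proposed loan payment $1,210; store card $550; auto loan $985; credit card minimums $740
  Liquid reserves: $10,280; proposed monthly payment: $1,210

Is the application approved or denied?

Denied

Credit score 670 ≥ 640 (meets base)
Total debts = (245 + 1,210 + 550 + 985 + 740) = 3,730. DTI: 3,730 ÷ 8,600 = 43.4%, over the 40% base limit.
Reserves = 10,280/1,210 = 8.5 months ≥ 3
43.4% falls in the override range (40%–45%), so the compensating-factor test applies.
Reserves 8.5 ≥ 6 months; credit score 670 < 720.
Compensating-factor requirement not fully met.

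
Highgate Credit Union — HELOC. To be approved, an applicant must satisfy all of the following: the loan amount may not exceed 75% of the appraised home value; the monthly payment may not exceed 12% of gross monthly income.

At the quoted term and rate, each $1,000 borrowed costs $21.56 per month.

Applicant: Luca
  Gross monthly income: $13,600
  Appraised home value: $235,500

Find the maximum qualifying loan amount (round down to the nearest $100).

Payment cap: 12% × $13,600 = $1,632/month.
At $21.56 per $1,000, that supports 1,632/21.56 × 1,000 ≈ $75,695 → $75,600.
LTV cap: 75% × $235,500 = $176,625 → $176,600.
Binding constraint: payment-to-income.

$75,600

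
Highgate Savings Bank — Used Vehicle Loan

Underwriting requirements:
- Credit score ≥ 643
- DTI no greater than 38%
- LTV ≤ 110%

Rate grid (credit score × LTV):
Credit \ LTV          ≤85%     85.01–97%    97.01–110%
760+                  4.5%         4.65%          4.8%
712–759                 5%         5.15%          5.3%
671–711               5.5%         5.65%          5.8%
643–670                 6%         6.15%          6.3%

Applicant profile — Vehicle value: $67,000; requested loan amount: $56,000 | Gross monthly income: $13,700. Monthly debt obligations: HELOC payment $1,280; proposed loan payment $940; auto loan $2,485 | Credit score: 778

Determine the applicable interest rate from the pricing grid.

4.5%

Credit score 778 ≥ 643; Total monthly debts = (1,280 + 940 + 2,485) = 4,705. Debt-to-income = 4,705/13,700 = 34.3% — meets 38% limit
LTV: 56,000 ÷ 67,000 = 83.6%, within 110% cap
Credit 778 → row 760+; LTV 83.6% → column ≤85%. Grid cell → 4.5%.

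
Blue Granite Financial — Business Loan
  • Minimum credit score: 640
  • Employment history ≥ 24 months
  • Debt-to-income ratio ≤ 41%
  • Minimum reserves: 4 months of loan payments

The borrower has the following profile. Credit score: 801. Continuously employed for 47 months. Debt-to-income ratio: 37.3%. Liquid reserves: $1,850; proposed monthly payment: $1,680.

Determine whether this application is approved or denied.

Credit score 801 ≥ 640 (meets)
Employment 47 ≥ 24 months
Debt-to-income 37.3% vs 41% cap — pass
Reserves = 1,850/1,680 = 1.1 months < 4
Fails on reserves.

Denied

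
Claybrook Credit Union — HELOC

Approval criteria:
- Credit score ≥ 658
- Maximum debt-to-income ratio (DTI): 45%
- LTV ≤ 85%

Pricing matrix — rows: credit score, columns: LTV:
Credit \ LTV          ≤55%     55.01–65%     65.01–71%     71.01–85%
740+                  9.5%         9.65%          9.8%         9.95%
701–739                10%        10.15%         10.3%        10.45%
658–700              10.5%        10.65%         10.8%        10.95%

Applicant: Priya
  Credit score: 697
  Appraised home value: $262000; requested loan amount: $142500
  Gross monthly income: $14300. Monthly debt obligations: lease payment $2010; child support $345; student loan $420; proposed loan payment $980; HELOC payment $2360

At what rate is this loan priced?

Credit score 697 ≥ 658; Total monthly debts = (2,010 + 345 + 420 + 980 + 2,360) = 6,115. DTI: 6,115 ÷ 14,300 = 42.8%, within the 45% cap
LTV: 142,500 ÷ 262,000 = 54.4%, within 85% cap
Row: 697 falls in 658–700. Column: 54.4% falls in ≤55%. Rate = 10.5%.

10.5%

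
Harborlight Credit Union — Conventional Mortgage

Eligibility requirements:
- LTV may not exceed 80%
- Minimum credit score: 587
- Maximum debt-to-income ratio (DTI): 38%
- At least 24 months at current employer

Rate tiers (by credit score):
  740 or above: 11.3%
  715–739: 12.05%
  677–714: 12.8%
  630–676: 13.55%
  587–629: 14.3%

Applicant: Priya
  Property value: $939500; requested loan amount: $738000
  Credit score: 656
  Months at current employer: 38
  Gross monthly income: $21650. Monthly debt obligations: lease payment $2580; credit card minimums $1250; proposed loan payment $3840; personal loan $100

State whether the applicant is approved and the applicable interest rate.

Approved at 13.55%

Credit score 656 ≥ 587 (meets minimum)
Total monthly debts = (2,580 + 1,250 + 3,840 + 100) = 7,770. DTI = 7,770/21,650 = 35.9% ≤ 38%
LTV: 738,000 ÷ 939,500 = 78.6%, within 80% cap
Employment 38 ≥ 24 months
All requirements met. Score 656 falls in the 630–676 tier → 13.55%.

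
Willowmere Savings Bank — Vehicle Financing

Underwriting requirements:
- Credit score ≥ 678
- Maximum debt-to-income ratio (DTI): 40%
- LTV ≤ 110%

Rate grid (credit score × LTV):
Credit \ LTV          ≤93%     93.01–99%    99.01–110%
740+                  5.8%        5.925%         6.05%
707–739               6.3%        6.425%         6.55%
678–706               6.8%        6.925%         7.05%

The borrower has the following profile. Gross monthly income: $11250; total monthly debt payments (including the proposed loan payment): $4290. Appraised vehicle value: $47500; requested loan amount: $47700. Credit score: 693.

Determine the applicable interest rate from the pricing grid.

7.05%

Credit score 693 ≥ 678; DTI: 4,290 ÷ 11,250 = 38.1%, within the 40% cap
Loan-to-value = 47,700/47,500 = 100.4% — pass (110% max)
Row: 693 falls in 678–706. Column: 100.4% falls in 99.01–110%. Rate = 7.05%.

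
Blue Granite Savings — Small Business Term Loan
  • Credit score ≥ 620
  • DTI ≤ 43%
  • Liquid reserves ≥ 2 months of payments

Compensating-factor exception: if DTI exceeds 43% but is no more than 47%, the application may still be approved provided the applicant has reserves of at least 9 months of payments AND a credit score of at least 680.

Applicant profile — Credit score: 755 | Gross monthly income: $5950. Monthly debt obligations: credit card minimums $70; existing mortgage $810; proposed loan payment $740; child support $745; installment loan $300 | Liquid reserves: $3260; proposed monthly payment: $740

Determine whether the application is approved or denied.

Credit score 755 ≥ 620 (meets base)
Total debts = (70 + 810 + 740 + 745 + 300) = 2,665. DTI = 2,665/5,950 = 44.8% > 43% — standard DTI limit exceeded.
Reserves: 3,260 ÷ 740 = 4.4 months (meets 2-month minimum)
DTI 44.8% is within the 43%–47% exception band; checking compensating factors.
Reserves 4.4 < 9 months; credit score 755 ≥ 680.
Compensating-factor requirement not fully met.

Denied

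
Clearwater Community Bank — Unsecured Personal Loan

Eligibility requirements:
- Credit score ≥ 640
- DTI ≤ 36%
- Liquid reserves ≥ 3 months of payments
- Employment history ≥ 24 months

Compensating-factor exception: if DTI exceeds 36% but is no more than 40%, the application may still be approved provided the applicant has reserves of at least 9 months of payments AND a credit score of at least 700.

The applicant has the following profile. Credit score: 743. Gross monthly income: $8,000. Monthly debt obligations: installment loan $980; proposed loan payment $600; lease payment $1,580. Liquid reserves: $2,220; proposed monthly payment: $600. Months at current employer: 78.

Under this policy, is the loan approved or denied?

Credit score 743 ≥ 640 (meets base)
Total debts = (980 + 600 + 1,580) = 3,160. DTI = 3,160/8,000 = 39.5% > 36% — standard DTI limit exceeded.
Reserves: 2,220 ÷ 600 = 3.7 months (meets 3-month minimum)
Employment 78 ≥ 24 months
DTI 39.5% is within the 36%–40% exception band; checking compensating factors.
Override check — reserves: 3.7 mo (short of 9); score: 743 (ok).
Override conditions not both satisfied; exception does not apply.

Denied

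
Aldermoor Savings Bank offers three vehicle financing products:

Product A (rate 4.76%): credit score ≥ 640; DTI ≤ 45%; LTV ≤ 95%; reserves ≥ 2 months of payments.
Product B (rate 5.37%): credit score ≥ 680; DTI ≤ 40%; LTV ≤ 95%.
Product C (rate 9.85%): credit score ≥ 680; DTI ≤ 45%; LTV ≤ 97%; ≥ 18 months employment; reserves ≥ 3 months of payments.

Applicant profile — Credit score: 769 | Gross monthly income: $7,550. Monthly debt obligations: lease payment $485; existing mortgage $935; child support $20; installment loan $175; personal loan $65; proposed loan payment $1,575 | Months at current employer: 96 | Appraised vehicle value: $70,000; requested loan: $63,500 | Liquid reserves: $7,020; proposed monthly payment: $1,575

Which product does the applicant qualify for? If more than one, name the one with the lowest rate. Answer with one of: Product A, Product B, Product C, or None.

Product A

Total debts = (485 + 935 + 20 + 175 + 65 + 1,575) = 3,255; DTI = 3,255/7,550 = 43.1%.
LTV = 63,500/70,000 = 90.7%.
Reserves = 7,020/1,575 = 4.5 months.
Product A: score 769 ≥ 640; DTI 43.1% ≤ 45%; LTV 90.7% ≤ 95%; reserves 4.5 ≥ 2 mo → qualifies.
Product B: score 769 ≥ 680; DTI 43.1% > 40%; LTV 90.7% ≤ 95% → does not qualify.
Product C: score 769 ≥ 680; DTI 43.1% ≤ 45%; LTV 90.7% ≤ 97%; employment 96 ≥ 18 mo; reserves 4.5 ≥ 3 mo → qualifies.
Qualifying: Product A, Product C. Lowest rate is 4.76% → Product A.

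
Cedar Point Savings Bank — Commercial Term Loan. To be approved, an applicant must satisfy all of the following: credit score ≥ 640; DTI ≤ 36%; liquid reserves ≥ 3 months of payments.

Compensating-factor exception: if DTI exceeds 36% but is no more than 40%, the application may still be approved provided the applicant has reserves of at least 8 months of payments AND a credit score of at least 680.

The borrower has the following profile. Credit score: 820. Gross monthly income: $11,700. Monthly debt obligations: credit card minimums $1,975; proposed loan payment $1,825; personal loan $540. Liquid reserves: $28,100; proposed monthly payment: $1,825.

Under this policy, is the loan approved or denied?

Approved

Credit score 820 ≥ 640 (meets base)
Total debts = (1,975 + 1,825 + 540) = 4,340. DTI = 4,340/11,700 = 37.1% > 36% — standard DTI limit exceeded.
Reserves: 28,100 ÷ 1,825 = 15.4 months (meets 3-month minimum)
37.1% falls in the override range (36%–40%), so the compensating-factor test applies.
Override check — reserves: 15.4 mo (ok); score: 820 (ok).
Both override conditions satisfied; DTI exception granted.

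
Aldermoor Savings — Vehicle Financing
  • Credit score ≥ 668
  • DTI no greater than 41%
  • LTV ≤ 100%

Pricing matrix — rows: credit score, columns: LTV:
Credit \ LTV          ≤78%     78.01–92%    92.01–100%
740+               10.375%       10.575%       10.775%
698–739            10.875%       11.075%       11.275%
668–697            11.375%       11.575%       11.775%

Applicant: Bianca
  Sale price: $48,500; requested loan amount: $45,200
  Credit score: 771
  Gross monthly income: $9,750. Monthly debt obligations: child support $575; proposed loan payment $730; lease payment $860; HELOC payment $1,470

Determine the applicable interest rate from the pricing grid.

Credit score 771 ≥ 668; Total monthly debts = (575 + 730 + 860 + 1,470) = 3,635. DTI: 3,635 ÷ 9,750 = 37.3%, within the 41% cap
Loan-to-value = 45,200/48,500 = 93.2% — pass (100% max)
Score 771 is in the 740+ band; LTV 93.2% is in the 92.01–100% band → 10.775%.

10.775%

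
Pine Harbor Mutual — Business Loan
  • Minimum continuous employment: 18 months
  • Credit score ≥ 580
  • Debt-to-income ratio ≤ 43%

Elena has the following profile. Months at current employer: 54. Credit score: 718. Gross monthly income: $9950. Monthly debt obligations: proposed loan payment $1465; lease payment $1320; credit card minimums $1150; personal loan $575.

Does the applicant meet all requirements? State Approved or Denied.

Denied

Employment 54 ≥ 18 months
Credit score 718 ≥ 580 (meets)
Total monthly debts = (1,465 + 1,320 + 1,150 + 575) = 4,510. DTI = 4,510/9,950 = 45.3% > 43%
Fails on DTI.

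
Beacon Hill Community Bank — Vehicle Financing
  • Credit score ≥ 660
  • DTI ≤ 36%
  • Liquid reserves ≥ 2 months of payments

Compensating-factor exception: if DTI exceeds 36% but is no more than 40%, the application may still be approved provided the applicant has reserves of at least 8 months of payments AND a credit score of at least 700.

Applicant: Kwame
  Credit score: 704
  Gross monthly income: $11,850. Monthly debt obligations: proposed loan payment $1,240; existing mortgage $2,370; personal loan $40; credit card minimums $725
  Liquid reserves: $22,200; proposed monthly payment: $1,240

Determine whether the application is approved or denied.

Approved

Credit score 704 ≥ 660 (meets base)
Total debts = (1,240 + 2,370 + 40 + 725) = 4,375. DTI = 4,375/11,850 = 36.9% > 36% — standard DTI limit exceeded.
Liquid reserves cover 22,200/1,240 = 17.9 months — ≥ 2 required
DTI 36.9% is within the 36%–40% exception band; checking compensating factors.
Override check — reserves: 17.9 mo (ok); score: 704 (ok).
Both override conditions satisfied; DTI exception granted.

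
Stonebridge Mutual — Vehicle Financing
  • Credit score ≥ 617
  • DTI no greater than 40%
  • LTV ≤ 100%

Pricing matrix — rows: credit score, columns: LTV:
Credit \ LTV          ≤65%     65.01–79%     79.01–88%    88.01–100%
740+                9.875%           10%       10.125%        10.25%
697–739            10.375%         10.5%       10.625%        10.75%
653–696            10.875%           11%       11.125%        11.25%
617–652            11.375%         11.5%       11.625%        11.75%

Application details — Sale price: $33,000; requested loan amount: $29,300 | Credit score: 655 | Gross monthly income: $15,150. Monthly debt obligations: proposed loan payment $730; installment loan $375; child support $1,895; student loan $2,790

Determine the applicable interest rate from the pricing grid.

11.25%

Credit score 655 ≥ 617; Total monthly debts = (730 + 375 + 1,895 + 2,790) = 5,790. Debt-to-income = 5,790/15,150 = 38.2% — meets 40% limit
LTV = 29,300/33,000 = 88.8% ≤ 100%
Score 655 is in the 653–696 band; LTV 88.8% is in the 88.01–100% band → 11.25%.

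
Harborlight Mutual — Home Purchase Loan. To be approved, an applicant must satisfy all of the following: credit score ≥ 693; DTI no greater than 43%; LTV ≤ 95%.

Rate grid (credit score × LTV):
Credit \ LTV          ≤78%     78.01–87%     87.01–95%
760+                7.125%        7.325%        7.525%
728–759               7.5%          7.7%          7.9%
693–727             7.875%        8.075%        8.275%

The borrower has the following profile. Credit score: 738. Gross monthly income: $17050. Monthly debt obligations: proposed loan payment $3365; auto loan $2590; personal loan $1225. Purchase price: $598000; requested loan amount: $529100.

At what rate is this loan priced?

Credit score 738 ≥ 693; Total monthly debts = (3,365 + 2,590 + 1,225) = 7,180. Debt-to-income = 7,180/17,050 = 42.1% — meets 43% limit
Loan-to-value = 529,100/598,000 = 88.5% — pass (95% max)
Score 738 is in the 728–759 band; LTV 88.5% is in the 87.01–95% band → 7.9%.

7.9%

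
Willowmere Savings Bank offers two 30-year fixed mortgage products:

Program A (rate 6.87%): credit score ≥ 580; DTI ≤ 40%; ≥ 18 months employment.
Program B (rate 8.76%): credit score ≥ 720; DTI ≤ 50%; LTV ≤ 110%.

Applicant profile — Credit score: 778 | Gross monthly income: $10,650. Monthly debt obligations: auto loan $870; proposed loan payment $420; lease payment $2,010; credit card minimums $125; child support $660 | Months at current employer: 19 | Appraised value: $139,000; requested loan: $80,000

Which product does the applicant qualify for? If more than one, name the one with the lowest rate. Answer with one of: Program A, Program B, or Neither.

Total debts = (870 + 420 + 2,010 + 125 + 660) = 4,085; DTI = 4,085/10,650 = 38.4%.
LTV = 80,000/139,000 = 57.6%.
Program A: score 778 ≥ 580; DTI 38.4% ≤ 40%; employment 19 ≥ 18 mo → qualifies.
Program B: score 778 ≥ 720; DTI 38.4% ≤ 50%; LTV 57.6% ≤ 110% → qualifies.
Qualifying: Program A, Program B. Lowest rate is 6.87% → Program A.

Program A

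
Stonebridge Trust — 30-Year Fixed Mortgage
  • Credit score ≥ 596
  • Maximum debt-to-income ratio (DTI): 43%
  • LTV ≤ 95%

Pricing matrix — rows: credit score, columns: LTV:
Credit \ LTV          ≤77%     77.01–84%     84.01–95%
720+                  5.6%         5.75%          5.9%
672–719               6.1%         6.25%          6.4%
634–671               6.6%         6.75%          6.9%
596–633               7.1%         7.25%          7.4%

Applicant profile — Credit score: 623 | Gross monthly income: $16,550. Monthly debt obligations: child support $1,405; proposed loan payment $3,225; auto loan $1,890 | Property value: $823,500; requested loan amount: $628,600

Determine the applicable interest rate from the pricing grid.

Credit score 623 ≥ 596; Total monthly debts = (1,405 + 3,225 + 1,890) = 6,520. DTI: 6,520 ÷ 16,550 = 39.4%, within the 43% cap
Loan-to-value = 628,600/823,500 = 76.3% — pass (95% max)
Credit 623 → row 596–633; LTV 76.3% → column ≤77%. Grid cell → 7.1%.

7.1%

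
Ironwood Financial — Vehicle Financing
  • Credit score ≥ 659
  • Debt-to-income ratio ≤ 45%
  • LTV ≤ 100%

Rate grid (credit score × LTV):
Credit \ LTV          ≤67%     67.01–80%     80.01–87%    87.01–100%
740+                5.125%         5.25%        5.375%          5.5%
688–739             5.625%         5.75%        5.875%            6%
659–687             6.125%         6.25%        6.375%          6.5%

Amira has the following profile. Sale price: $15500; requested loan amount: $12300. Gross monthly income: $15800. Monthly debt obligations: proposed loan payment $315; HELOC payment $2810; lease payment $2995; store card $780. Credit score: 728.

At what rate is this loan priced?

Credit score 728 ≥ 659; Total monthly debts = (315 + 2,810 + 2,995 + 780) = 6,900. Debt-to-income = 6,900/15,800 = 43.7% — meets 45% limit
Loan-to-value = 12,300/15,500 = 79.4% — pass (100% max)
Credit 728 → row 688–739; LTV 79.4% → column 67.01–80%. Grid cell → 5.75%.

5.75%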